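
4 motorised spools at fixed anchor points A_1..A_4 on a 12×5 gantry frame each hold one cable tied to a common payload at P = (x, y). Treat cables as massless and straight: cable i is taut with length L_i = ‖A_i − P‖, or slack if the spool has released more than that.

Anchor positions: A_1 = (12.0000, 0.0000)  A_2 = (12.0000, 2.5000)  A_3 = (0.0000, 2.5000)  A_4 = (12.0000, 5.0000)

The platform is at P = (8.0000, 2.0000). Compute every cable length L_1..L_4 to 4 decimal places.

(4.4721, 4.0311, 8.0156, 5.0000)

L_1 = √((12.0000−8.0000)² + (0.0000−2.0000)²) = 4.4721
L_2 = √((12.0000−8.0000)² + (2.5000−2.0000)²) = 4.0311
L_3 = √((0.0000−8.0000)² + (2.5000−2.0000)²) = 8.0156
L_4 = √((12.0000−8.0000)² + (5.0000−2.0000)²) = 5.0000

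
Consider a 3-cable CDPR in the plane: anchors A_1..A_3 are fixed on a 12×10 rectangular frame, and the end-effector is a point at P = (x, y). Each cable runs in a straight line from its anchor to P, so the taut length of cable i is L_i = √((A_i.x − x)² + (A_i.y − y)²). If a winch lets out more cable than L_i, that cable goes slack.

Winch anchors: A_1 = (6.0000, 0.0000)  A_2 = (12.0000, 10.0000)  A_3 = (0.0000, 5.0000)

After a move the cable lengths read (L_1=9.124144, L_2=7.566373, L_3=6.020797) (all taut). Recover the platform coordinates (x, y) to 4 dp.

(4.5000, 9.0000)

circle eqns → linear via eq_j − eq_1; set k_j = A_j·A_j − L_j²
k_1 = 36.0000+0.0000−83.2500 = -47.2500
-12.0000·x − 20.0000·y = k_1−k_2 = -234.0000
12.0000·x − 10.0000·y = k_1−k_3 = -36.0000
solve first two rows → x=4.5000, y=9.0000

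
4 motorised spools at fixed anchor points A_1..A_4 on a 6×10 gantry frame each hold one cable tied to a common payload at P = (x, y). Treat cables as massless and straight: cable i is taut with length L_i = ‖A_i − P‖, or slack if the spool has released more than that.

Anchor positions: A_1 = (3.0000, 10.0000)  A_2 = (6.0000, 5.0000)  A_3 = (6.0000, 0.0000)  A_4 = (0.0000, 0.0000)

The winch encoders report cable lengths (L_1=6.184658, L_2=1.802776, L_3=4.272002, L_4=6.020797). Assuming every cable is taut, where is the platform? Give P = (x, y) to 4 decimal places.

each cable: (A_i−P)·(A_i−P) = L_i²; let k_i = ‖A_i‖²−L_i²
k_1 = 9.0000+100.0000−38.2500 = 70.7500
row 1: -6.0000x + 10.0000y = 13.0000  (k_2=57.7500)
row 2: -6.0000x + 20.0000y = 53.0000  (k_3=17.7500)
row 3: 6.0000x + 20.0000y = 107.0000  (k_4=-36.2500)
Cramer on rows 1–2 → x = 4.5000, y = 4.0000
check cable 4: ‖A_4−P‖² = 36.2500 ≈ L_4² = 36.2500 ✓

(4.5000, 4.0000)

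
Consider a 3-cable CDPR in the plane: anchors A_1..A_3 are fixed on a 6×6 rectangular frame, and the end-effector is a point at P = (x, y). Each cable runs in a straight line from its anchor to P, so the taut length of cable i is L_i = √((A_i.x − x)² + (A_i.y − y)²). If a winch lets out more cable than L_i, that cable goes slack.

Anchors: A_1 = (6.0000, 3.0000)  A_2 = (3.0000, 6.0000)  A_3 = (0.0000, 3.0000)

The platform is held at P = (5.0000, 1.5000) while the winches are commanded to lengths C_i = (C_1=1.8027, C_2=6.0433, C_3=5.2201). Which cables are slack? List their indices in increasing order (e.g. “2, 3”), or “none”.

cable 1: L_1 = ‖A_1−P‖ = 1.8028;  C_1 = 1.8027 → taut
cable 2: L_2 = ‖A_2−P‖ = 4.9244;  C_2 = 6.0433 → slack
cable 3: L_3 = ‖A_3−P‖ = 5.2202;  C_3 = 5.2201 → taut

2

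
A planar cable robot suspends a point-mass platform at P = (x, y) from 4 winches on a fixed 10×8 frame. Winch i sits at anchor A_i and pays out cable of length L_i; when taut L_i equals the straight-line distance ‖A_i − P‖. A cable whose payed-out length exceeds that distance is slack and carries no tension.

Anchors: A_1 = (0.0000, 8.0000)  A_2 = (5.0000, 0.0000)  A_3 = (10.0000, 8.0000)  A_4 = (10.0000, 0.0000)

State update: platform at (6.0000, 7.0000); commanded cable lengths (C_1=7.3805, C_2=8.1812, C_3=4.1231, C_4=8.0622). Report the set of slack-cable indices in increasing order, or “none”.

cable 1: L_1 = ‖A_1−P‖ = 6.0828;  C_1 = 7.3805 → slack
cable 2: L_2 = ‖A_2−P‖ = 7.0711;  C_2 = 8.1812 → slack
cable 3: L_3 = ‖A_3−P‖ = 4.1231;  C_3 = 4.1231 → taut
cable 4: L_4 = ‖A_4−P‖ = 8.0623;  C_4 = 8.0622 → taut

1, 2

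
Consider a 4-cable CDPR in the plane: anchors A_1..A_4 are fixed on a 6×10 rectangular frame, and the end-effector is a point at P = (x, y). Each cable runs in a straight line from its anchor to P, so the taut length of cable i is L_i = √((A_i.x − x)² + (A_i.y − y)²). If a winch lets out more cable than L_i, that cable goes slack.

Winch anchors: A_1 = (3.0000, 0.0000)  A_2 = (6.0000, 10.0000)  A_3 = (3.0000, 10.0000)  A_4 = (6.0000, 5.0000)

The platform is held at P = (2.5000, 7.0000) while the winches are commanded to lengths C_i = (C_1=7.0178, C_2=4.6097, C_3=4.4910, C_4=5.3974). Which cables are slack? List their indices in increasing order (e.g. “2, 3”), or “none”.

cable 1: L_1 = ‖A_1−P‖ = 7.0178;  C_1 = 7.0178 → taut
cable 2: L_2 = ‖A_2−P‖ = 4.6098;  C_2 = 4.6097 → taut
cable 3: L_3 = ‖A_3−P‖ = 3.0414;  C_3 = 4.4910 → slack
cable 4: L_4 = ‖A_4−P‖ = 4.0311;  C_4 = 5.3974 → slack

3, 4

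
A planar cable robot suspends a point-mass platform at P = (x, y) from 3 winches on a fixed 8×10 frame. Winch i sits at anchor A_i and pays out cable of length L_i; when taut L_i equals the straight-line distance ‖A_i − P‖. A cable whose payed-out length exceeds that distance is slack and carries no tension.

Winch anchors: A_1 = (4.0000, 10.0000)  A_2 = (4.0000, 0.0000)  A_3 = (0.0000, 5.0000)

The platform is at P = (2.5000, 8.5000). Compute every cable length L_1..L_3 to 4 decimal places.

L_1: Δ = A_1−P = (1.5000, 1.5000) → ‖Δ‖ = √4.5000 = 2.1213
L_2: Δ = A_2−P = (1.5000, -8.5000) → ‖Δ‖ = √74.5000 = 8.6313
L_3: Δ = A_3−P = (-2.5000, -3.5000) → ‖Δ‖ = √18.5000 = 4.3012

(2.1213, 8.6313, 4.3012)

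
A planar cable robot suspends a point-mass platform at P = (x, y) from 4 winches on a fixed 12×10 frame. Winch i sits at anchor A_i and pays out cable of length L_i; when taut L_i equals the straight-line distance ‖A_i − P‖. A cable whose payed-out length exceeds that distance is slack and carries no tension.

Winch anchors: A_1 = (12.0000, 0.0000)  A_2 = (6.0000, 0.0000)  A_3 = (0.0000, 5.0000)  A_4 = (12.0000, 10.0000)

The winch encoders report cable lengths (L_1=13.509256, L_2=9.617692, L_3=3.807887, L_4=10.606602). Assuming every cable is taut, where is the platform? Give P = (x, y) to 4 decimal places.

(1.5000, 8.5000)

expand ‖A_i−P‖²=L_i² and subtract eq 1 (q_i ≔ ‖A_i‖²−L_i²)
q_1 = 144.0000+0.0000−182.5000 = -38.5000
eq1−eq2 → [12.0000  0.0000]·P = 18.0000
eq1−eq3 → [24.0000  -10.0000]·P = -49.0000
eq1−eq4 → [0.0000  -20.0000]·P = -170.0000
2×2 solve → P = (1.5000, 8.5000)
check cable 4: ‖A_4−P‖² = 112.5000 ≈ L_4² = 112.5000 ✓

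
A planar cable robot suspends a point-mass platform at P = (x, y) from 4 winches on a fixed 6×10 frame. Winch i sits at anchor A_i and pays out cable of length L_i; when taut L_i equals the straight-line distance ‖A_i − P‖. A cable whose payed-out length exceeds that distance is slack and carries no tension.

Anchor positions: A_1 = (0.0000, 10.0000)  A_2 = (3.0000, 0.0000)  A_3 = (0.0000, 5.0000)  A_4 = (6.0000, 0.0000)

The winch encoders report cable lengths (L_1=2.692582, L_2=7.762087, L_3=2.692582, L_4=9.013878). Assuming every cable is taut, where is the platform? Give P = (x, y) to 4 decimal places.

each cable: (A_i−P)·(A_i−P) = L_i²; let q_i = ‖A_i‖²−L_i²
q_1 = 0.0000+100.0000−7.2500 = 92.7500
row 1: -6.0000x + 20.0000y = 144.0000  (q_2=-51.2500)
row 2: 0.0000x + 10.0000y = 75.0000  (q_3=17.7500)
row 3: -12.0000x + 20.0000y = 138.0000  (q_4=-45.2500)
Cramer on rows 1–2 → x = 1.0000, y = 7.5000
check cable 4: ‖A_4−P‖² = 81.2500 ≈ L_4² = 81.2500 ✓

(1.0000, 7.5000)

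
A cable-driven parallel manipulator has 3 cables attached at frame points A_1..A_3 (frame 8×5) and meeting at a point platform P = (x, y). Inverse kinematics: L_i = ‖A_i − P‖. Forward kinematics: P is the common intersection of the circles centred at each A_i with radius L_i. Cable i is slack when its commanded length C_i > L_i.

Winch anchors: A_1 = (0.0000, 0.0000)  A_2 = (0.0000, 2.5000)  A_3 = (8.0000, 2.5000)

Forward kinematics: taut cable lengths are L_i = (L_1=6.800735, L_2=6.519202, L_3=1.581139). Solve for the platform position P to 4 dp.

expand ‖A_i−P‖²=L_i² and subtract eq 1 (q_i ≔ ‖A_i‖²−L_i²)
q_1 = 0.0000+0.0000−46.2500 = -46.2500
eq1−eq2 → [0.0000  -5.0000]·P = -10.0000
eq1−eq3 → [-16.0000  -5.0000]·P = -114.0000
2×2 solve → P = (6.5000, 2.0000)

(6.5000, 2.0000)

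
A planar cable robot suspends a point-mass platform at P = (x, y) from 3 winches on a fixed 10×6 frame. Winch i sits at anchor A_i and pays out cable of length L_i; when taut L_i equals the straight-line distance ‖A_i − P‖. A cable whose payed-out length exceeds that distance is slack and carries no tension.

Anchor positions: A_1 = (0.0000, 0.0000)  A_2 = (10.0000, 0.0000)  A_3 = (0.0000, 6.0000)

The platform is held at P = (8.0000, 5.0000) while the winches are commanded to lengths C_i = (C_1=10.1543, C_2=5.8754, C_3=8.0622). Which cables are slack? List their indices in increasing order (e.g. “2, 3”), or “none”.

1, 2

i=1: geometric 9.4340 vs commanded 10.1543 ⇒ slack
i=2: geometric 5.3852 vs commanded 5.8754 ⇒ slack
i=3: geometric 8.0623 vs commanded 8.0622 ⇒ taut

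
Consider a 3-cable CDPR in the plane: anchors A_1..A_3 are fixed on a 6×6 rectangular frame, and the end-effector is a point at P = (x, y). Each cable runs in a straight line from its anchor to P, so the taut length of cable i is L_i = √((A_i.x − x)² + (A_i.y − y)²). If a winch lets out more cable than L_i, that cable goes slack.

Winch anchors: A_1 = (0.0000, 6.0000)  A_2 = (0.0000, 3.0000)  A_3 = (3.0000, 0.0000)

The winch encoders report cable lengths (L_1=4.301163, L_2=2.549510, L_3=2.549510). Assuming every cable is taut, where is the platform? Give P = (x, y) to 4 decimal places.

(2.5000, 2.5000)

expand ‖A_i−P‖²=L_i² and subtract eq 1 (q_i ≔ ‖A_i‖²−L_i²)
q_1 = 0.0000+36.0000−18.5000 = 17.5000
eq1−eq2 → [0.0000  6.0000]·P = 15.0000
eq1−eq3 → [-6.0000  12.0000]·P = 15.0000
2×2 solve → P = (2.5000, 2.5000)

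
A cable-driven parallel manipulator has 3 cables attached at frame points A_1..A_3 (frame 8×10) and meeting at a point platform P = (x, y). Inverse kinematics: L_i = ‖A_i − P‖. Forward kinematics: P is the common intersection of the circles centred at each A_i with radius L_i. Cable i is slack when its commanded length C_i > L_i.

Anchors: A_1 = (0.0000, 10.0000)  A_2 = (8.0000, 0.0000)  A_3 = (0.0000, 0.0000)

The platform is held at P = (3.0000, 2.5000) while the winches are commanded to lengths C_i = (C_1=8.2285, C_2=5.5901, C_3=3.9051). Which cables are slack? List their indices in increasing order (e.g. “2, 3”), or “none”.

cable 1: L_1 = ‖A_1−P‖ = 8.0777;  C_1 = 8.2285 → slack
cable 2: L_2 = ‖A_2−P‖ = 5.5902;  C_2 = 5.5901 → taut
cable 3: L_3 = ‖A_3−P‖ = 3.9051;  C_3 = 3.9051 → taut

1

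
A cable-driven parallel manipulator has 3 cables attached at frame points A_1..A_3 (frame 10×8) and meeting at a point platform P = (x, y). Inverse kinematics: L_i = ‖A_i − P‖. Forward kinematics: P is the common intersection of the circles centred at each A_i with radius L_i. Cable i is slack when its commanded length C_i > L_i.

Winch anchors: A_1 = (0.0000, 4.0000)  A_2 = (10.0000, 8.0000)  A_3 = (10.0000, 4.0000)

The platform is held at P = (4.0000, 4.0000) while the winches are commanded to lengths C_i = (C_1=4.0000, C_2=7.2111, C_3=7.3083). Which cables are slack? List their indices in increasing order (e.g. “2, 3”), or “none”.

i=1: geometric 4.0000 vs commanded 4.0000 ⇒ taut
i=2: geometric 7.2111 vs commanded 7.2111 ⇒ taut
i=3: geometric 6.0000 vs commanded 7.3083 ⇒ slack

3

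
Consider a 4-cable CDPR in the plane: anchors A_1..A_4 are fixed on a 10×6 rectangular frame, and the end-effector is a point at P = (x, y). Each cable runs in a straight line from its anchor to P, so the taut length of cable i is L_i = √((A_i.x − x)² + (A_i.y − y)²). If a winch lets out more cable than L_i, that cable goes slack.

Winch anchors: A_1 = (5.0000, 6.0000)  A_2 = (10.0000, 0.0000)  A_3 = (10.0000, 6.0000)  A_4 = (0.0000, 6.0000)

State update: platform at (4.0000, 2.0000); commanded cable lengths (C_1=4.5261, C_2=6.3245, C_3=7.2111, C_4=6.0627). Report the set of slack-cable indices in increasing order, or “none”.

cable 1: √((1.0000)²+(4.0000)²)=4.1231, C_1=4.5261: slack
cable 2: √((6.0000)²+(-2.0000)²)=6.3246, C_2=6.3245: taut
cable 3: √((6.0000)²+(4.0000)²)=7.2111, C_3=7.2111: taut
cable 4: √((-4.0000)²+(4.0000)²)=5.6569, C_4=6.0627: slack

1, 4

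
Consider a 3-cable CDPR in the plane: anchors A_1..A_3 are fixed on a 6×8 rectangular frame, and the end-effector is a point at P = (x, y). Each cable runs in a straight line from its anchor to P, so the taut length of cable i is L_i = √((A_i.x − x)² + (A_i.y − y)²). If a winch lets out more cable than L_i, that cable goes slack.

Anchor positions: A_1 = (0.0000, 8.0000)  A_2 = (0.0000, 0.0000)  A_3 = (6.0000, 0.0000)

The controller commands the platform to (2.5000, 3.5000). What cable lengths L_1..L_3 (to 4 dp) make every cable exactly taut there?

L_1 = √((0.0000−2.5000)² + (8.0000−3.5000)²) = 5.1478
L_2 = √((0.0000−2.5000)² + (0.0000−3.5000)²) = 4.3012
L_3 = √((6.0000−2.5000)² + (0.0000−3.5000)²) = 4.9497

(5.1478, 4.3012, 4.9497)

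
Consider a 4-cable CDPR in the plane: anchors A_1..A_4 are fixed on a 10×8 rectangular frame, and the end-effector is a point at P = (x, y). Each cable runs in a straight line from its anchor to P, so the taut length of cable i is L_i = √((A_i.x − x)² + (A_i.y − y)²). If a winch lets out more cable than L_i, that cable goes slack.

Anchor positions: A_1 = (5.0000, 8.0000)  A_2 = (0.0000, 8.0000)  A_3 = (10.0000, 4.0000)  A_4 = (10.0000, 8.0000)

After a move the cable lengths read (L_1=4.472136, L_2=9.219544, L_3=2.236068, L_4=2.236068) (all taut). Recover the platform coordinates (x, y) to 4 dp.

expand ‖A_i−P‖²=L_i² and subtract eq 1 (q_i ≔ ‖A_i‖²−L_i²)
q_1 = 25.0000+64.0000−20.0000 = 69.0000
eq1−eq2 → [10.0000  0.0000]·P = 90.0000
eq1−eq3 → [-10.0000  8.0000]·P = -42.0000
eq1−eq4 → [-10.0000  0.0000]·P = -90.0000
2×2 solve → P = (9.0000, 6.0000)
check cable 4: ‖A_4−P‖² = 5.0000 ≈ L_4² = 5.0000 ✓

(9.0000, 6.0000)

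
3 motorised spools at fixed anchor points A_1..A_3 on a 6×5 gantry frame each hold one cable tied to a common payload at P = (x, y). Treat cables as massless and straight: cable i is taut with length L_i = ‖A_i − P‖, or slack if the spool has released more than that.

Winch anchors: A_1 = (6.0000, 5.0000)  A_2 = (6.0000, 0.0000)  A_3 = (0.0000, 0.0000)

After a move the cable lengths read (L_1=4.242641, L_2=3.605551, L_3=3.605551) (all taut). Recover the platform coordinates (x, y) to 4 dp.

circle eqns → linear via eq_j − eq_1; set q_j = A_j·A_j − L_j²
q_1 = 36.0000+25.0000−18.0000 = 43.0000
0.0000·x + 10.0000·y = q_1−q_2 = 20.0000
12.0000·x + 10.0000·y = q_1−q_3 = 56.0000
solve first two rows → x=3.0000, y=2.0000

(3.0000, 2.0000)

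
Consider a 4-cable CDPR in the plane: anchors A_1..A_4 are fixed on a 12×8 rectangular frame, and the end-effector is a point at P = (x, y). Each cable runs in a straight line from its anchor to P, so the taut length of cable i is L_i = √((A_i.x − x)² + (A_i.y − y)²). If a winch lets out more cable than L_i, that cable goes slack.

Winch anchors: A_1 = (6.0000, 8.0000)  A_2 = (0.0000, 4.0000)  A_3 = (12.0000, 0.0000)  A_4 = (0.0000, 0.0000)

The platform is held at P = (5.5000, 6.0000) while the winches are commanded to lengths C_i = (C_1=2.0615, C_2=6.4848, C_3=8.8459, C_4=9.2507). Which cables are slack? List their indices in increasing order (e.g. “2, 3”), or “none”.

i=1: geometric 2.0616 vs commanded 2.0615 ⇒ taut
i=2: geometric 5.8523 vs commanded 6.4848 ⇒ slack
i=3: geometric 8.8459 vs commanded 8.8459 ⇒ taut
i=4: geometric 8.1394 vs commanded 9.2507 ⇒ slack

2, 4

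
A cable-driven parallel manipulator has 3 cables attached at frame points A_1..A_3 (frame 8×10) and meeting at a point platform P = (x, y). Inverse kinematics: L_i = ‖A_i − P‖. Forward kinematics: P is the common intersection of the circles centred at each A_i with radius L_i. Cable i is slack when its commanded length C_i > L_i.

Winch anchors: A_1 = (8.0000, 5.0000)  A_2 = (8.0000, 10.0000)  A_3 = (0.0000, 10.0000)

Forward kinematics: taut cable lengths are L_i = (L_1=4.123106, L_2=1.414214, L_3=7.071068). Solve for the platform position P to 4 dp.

(7.0000, 9.0000)

circle eqns → linear via eq_j − eq_1; set k_j = A_j·A_j − L_j²
k_1 = 64.0000+25.0000−17.0000 = 72.0000
0.0000·x − 10.0000·y = k_1−k_2 = -90.0000
16.0000·x − 10.0000·y = k_1−k_3 = 22.0000
solve first two rows → x=7.0000, y=9.0000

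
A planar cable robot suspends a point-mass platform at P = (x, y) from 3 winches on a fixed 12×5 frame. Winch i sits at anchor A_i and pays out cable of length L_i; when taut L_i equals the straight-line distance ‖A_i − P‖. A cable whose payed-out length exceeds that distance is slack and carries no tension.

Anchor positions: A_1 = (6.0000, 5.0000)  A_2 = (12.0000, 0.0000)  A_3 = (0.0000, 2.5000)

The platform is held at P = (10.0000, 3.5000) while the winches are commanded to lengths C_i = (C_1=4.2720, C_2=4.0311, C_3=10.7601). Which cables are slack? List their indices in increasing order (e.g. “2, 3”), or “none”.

i=1: geometric 4.2720 vs commanded 4.2720 ⇒ taut
i=2: geometric 4.0311 vs commanded 4.0311 ⇒ taut
i=3: geometric 10.0499 vs commanded 10.7601 ⇒ slack

3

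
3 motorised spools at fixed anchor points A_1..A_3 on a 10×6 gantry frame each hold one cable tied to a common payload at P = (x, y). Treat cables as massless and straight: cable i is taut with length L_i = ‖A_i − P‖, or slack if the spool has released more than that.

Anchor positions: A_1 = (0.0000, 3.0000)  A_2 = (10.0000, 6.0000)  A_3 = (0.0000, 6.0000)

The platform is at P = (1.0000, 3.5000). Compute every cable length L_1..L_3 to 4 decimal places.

L_1 = √((0.0000−1.0000)² + (3.0000−3.5000)²) = 1.1180
L_2 = √((10.0000−1.0000)² + (6.0000−3.5000)²) = 9.3408
L_3 = √((0.0000−1.0000)² + (6.0000−3.5000)²) = 2.6926

(1.1180, 9.3408, 2.6926)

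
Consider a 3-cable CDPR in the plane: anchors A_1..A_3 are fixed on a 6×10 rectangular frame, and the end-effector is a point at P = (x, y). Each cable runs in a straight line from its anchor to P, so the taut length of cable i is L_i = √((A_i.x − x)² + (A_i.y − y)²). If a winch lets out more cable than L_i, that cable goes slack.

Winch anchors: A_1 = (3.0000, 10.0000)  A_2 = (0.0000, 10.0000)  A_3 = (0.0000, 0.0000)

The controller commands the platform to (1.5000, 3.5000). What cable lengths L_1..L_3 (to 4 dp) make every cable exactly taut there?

L_1: Δ = A_1−P = (1.5000, 6.5000) → ‖Δ‖ = √44.5000 = 6.6708
L_2: Δ = A_2−P = (-1.5000, 6.5000) → ‖Δ‖ = √44.5000 = 6.6708
L_3: Δ = A_3−P = (-1.5000, -3.5000) → ‖Δ‖ = √14.5000 = 3.8079

(6.6708, 6.6708, 3.8079)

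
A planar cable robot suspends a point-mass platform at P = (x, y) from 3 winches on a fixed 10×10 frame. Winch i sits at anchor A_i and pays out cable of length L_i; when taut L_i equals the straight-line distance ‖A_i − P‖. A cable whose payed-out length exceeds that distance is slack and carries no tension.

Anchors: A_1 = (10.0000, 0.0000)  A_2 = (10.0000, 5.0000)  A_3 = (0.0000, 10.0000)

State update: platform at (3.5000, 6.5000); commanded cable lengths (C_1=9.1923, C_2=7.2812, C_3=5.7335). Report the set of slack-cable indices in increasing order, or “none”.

2, 3

cable 1: L_1 = ‖A_1−P‖ = 9.1924;  C_1 = 9.1923 → taut
cable 2: L_2 = ‖A_2−P‖ = 6.6708;  C_2 = 7.2812 → slack
cable 3: L_3 = ‖A_3−P‖ = 4.9497;  C_3 = 5.7335 → slack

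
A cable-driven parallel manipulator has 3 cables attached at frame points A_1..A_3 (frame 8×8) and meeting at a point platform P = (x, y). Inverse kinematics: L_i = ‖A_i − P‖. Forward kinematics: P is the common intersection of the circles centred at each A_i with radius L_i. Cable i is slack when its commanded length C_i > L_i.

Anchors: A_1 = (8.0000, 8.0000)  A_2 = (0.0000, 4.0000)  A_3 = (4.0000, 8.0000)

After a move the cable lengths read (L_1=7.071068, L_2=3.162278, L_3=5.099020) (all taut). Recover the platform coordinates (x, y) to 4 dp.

(3.0000, 3.0000)

each cable: (A_i−P)·(A_i−P) = L_i²; let k_i = ‖A_i‖²−L_i²
k_1 = 64.0000+64.0000−50.0000 = 78.0000
row 1: 16.0000x + 8.0000y = 72.0000  (k_2=6.0000)
row 2: 8.0000x + 0.0000y = 24.0000  (k_3=54.0000)
Cramer on rows 1–2 → x = 3.0000, y = 3.0000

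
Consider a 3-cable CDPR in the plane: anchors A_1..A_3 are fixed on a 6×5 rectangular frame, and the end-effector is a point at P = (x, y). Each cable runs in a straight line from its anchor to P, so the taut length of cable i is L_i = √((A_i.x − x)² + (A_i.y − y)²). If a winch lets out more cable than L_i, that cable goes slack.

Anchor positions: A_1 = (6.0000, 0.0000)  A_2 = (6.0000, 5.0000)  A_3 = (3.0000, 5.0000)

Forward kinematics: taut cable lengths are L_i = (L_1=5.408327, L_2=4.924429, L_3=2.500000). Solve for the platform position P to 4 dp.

expand ‖A_i−P‖²=L_i² and subtract eq 1 (c_i ≔ ‖A_i‖²−L_i²)
c_1 = 36.0000+0.0000−29.2500 = 6.7500
eq1−eq2 → [0.0000  -10.0000]·P = -30.0000
eq1−eq3 → [6.0000  -10.0000]·P = -21.0000
2×2 solve → P = (1.5000, 3.0000)

(1.5000, 3.0000)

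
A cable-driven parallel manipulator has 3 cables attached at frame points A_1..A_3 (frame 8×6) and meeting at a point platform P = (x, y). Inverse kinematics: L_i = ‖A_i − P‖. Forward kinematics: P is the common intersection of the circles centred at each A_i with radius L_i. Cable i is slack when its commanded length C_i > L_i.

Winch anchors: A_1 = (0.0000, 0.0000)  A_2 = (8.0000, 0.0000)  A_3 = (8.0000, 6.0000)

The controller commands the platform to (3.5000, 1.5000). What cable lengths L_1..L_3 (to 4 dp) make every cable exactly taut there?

(3.8079, 4.7434, 6.3640)

cable 1: Δx=-3.5000, Δy=-1.5000; L_1 = √(Δx²+Δy²) = 3.8079
cable 2: Δx=4.5000, Δy=-1.5000; L_2 = √(Δx²+Δy²) = 4.7434
cable 3: Δx=4.5000, Δy=4.5000; L_3 = √(Δx²+Δy²) = 6.3640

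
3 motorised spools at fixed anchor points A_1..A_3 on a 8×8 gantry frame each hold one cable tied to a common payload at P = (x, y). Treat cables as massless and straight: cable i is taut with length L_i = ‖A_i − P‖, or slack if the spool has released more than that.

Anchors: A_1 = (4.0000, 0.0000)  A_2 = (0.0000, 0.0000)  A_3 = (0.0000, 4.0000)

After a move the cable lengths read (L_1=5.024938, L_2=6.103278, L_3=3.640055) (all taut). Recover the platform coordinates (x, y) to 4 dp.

(3.5000, 5.0000)

each cable: (A_i−P)·(A_i−P) = L_i²; let c_i = ‖A_i‖²−L_i²
c_1 = 16.0000+0.0000−25.2500 = -9.2500
row 1: 8.0000x + 0.0000y = 28.0000  (c_2=-37.2500)
row 2: 8.0000x − 8.0000y = -12.0000  (c_3=2.7500)
Cramer on rows 1–2 → x = 3.5000, y = 5.0000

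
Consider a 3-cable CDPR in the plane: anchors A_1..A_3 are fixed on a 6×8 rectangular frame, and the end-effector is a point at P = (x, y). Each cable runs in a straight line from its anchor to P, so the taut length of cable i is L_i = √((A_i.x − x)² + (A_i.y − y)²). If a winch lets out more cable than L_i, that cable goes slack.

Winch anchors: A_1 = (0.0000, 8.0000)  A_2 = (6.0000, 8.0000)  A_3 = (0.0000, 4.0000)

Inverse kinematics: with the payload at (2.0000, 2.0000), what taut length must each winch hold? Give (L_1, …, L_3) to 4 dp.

L_1: Δ = A_1−P = (-2.0000, 6.0000) → ‖Δ‖ = √40.0000 = 6.3246
L_2: Δ = A_2−P = (4.0000, 6.0000) → ‖Δ‖ = √52.0000 = 7.2111
L_3: Δ = A_3−P = (-2.0000, 2.0000) → ‖Δ‖ = √8.0000 = 2.8284

(6.3246, 7.2111, 2.8284)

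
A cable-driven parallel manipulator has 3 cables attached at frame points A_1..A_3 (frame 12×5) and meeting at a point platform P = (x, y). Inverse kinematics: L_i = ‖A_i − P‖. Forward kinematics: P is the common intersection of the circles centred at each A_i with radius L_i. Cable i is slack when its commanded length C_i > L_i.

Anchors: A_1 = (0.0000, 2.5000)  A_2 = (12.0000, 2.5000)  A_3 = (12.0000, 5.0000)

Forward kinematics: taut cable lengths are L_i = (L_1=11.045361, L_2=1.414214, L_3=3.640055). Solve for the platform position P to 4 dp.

(11.0000, 1.5000)

circle eqns → linear via eq_j − eq_1; set q_j = A_j·A_j − L_j²
q_1 = 0.0000+6.2500−122.0000 = -115.7500
-24.0000·x + 0.0000·y = q_1−q_2 = -264.0000
-24.0000·x − 5.0000·y = q_1−q_3 = -271.5000
solve first two rows → x=11.0000, y=1.5000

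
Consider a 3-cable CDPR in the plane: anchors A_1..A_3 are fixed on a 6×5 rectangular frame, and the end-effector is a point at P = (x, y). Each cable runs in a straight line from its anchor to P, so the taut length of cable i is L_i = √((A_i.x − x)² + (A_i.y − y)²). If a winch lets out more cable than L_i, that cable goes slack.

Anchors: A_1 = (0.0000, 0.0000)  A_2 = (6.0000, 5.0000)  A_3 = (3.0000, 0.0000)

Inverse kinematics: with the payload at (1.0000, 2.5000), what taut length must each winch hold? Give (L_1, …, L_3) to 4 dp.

cable 1: Δx=-1.0000, Δy=-2.5000; L_1 = √(Δx²+Δy²) = 2.6926
cable 2: Δx=5.0000, Δy=2.5000; L_2 = √(Δx²+Δy²) = 5.5902
cable 3: Δx=2.0000, Δy=-2.5000; L_3 = √(Δx²+Δy²) = 3.2016

(2.6926, 5.5902, 3.2016)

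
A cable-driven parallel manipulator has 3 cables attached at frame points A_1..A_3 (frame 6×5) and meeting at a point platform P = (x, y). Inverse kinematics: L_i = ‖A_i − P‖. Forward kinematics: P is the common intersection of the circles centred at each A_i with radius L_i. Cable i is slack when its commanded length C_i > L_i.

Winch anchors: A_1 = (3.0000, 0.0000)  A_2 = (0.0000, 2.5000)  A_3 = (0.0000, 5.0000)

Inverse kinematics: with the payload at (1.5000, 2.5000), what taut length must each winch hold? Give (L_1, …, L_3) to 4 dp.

(2.9155, 1.5000, 2.9155)

cable 1: Δx=1.5000, Δy=-2.5000; L_1 = √(Δx²+Δy²) = 2.9155
cable 2: Δx=-1.5000, Δy=0.0000; L_2 = √(Δx²+Δy²) = 1.5000
cable 3: Δx=-1.5000, Δy=2.5000; L_3 = √(Δx²+Δy²) = 2.9155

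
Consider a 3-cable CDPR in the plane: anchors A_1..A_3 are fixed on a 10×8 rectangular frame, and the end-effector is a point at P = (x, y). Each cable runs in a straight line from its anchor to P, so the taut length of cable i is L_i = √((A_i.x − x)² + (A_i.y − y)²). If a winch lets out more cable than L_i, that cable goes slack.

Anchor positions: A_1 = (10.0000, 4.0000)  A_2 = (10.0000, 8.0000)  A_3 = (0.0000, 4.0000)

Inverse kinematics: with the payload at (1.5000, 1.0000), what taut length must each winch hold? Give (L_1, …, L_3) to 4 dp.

(9.0139, 11.0114, 3.3541)

L_1 = √((10.0000−1.5000)² + (4.0000−1.0000)²) = 9.0139
L_2 = √((10.0000−1.5000)² + (8.0000−1.0000)²) = 11.0114
L_3 = √((0.0000−1.5000)² + (4.0000−1.0000)²) = 3.3541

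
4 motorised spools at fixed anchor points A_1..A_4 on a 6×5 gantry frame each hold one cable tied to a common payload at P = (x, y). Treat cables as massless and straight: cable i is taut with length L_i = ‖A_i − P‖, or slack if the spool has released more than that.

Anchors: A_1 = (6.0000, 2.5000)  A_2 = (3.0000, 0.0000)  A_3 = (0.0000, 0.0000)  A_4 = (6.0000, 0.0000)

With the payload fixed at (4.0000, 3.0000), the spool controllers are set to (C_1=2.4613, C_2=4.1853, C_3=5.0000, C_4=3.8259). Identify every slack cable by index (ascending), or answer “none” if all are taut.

1, 2, 4

cable 1: L_1 = ‖A_1−P‖ = 2.0616;  C_1 = 2.4613 → slack
cable 2: L_2 = ‖A_2−P‖ = 3.1623;  C_2 = 4.1853 → slack
cable 3: L_3 = ‖A_3−P‖ = 5.0000;  C_3 = 5.0000 → taut
cable 4: L_4 = ‖A_4−P‖ = 3.6056;  C_4 = 3.8259 → slack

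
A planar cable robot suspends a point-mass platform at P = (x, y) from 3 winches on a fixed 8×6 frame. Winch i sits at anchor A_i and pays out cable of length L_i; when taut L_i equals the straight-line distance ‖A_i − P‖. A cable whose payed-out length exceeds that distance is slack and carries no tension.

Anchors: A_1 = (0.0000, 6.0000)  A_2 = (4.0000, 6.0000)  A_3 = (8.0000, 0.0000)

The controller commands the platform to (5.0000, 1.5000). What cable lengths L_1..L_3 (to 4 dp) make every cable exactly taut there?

cable 1: Δx=-5.0000, Δy=4.5000; L_1 = √(Δx²+Δy²) = 6.7268
cable 2: Δx=-1.0000, Δy=4.5000; L_2 = √(Δx²+Δy²) = 4.6098
cable 3: Δx=3.0000, Δy=-1.5000; L_3 = √(Δx²+Δy²) = 3.3541

(6.7268, 4.6098, 3.3541)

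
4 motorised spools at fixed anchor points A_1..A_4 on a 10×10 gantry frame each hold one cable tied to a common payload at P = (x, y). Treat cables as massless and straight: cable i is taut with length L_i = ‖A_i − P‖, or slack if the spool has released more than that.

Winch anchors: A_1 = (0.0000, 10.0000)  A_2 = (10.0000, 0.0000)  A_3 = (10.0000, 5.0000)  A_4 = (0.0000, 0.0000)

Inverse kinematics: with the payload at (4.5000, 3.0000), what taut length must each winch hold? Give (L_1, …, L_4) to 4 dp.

(8.3217, 6.2650, 5.8523, 5.4083)

L_1: Δ = A_1−P = (-4.5000, 7.0000) → ‖Δ‖ = √69.2500 = 8.3217
L_2: Δ = A_2−P = (5.5000, -3.0000) → ‖Δ‖ = √39.2500 = 6.2650
L_3: Δ = A_3−P = (5.5000, 2.0000) → ‖Δ‖ = √34.2500 = 5.8523
L_4: Δ = A_4−P = (-4.5000, -3.0000) → ‖Δ‖ = √29.2500 = 5.4083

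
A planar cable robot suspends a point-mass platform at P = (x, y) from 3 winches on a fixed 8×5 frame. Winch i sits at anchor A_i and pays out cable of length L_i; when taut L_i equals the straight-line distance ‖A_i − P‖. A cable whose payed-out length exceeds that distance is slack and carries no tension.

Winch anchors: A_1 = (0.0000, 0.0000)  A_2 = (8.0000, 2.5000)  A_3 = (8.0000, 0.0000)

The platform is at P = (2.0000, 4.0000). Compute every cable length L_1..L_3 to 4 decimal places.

(4.4721, 6.1847, 7.2111)

L_1 = √((0.0000−2.0000)² + (0.0000−4.0000)²) = 4.4721
L_2 = √((8.0000−2.0000)² + (2.5000−4.0000)²) = 6.1847
L_3 = √((8.0000−2.0000)² + (0.0000−4.0000)²) = 7.2111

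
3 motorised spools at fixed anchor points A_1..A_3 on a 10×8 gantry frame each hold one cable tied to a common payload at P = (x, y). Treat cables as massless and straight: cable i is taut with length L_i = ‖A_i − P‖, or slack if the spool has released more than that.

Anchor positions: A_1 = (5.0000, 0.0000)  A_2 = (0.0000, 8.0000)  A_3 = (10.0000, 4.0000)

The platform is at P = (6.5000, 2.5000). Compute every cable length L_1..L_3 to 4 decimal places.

L_1 = √((5.0000−6.5000)² + (0.0000−2.5000)²) = 2.9155
L_2 = √((0.0000−6.5000)² + (8.0000−2.5000)²) = 8.5147
L_3 = √((10.0000−6.5000)² + (4.0000−2.5000)²) = 3.8079

(2.9155, 8.5147, 3.8079)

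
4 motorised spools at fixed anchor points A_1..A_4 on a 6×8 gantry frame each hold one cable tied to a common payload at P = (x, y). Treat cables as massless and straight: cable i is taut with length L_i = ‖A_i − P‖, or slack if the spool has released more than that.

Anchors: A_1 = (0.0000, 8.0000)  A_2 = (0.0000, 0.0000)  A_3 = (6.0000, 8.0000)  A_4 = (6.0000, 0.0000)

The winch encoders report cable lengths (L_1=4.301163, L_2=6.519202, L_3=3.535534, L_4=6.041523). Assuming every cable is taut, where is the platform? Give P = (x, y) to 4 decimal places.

expand ‖A_i−P‖²=L_i² and subtract eq 1 (c_i ≔ ‖A_i‖²−L_i²)
c_1 = 0.0000+64.0000−18.5000 = 45.5000
eq1−eq2 → [0.0000  16.0000]·P = 88.0000
eq1−eq3 → [-12.0000  0.0000]·P = -42.0000
eq1−eq4 → [-12.0000  16.0000]·P = 46.0000
2×2 solve → P = (3.5000, 5.5000)
check cable 4: ‖A_4−P‖² = 36.5000 ≈ L_4² = 36.5000 ✓

(3.5000, 5.5000)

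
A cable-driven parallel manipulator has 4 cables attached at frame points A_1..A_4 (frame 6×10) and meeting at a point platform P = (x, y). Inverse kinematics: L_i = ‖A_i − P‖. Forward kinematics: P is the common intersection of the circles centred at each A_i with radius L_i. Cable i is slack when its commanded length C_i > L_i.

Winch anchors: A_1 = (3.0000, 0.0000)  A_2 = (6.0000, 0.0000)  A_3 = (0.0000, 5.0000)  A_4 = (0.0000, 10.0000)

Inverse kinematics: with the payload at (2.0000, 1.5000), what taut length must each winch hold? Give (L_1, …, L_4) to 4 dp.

(1.8028, 4.2720, 4.0311, 8.7321)

cable 1: Δx=1.0000, Δy=-1.5000; L_1 = √(Δx²+Δy²) = 1.8028
cable 2: Δx=4.0000, Δy=-1.5000; L_2 = √(Δx²+Δy²) = 4.2720
cable 3: Δx=-2.0000, Δy=3.5000; L_3 = √(Δx²+Δy²) = 4.0311
cable 4: Δx=-2.0000, Δy=8.5000; L_4 = √(Δx²+Δy²) = 8.7321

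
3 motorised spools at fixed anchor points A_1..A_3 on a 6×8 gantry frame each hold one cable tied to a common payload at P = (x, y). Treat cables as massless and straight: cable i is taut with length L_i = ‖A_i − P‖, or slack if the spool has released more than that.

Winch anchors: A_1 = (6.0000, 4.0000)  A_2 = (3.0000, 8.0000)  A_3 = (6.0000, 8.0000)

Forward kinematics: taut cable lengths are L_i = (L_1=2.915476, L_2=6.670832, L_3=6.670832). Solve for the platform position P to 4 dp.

(4.5000, 1.5000)

expand ‖A_i−P‖²=L_i² and subtract eq 1 (k_i ≔ ‖A_i‖²−L_i²)
k_1 = 36.0000+16.0000−8.5000 = 43.5000
eq1−eq2 → [6.0000  -8.0000]·P = 15.0000
eq1−eq3 → [0.0000  -8.0000]·P = -12.0000
2×2 solve → P = (4.5000, 1.5000)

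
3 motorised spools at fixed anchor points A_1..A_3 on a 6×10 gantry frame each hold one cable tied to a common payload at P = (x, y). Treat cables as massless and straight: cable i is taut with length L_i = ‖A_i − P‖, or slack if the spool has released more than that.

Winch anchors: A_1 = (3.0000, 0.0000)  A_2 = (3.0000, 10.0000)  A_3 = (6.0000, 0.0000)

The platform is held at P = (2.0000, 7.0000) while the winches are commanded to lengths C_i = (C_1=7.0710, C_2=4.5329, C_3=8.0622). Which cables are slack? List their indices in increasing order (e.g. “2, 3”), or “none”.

cable 1: L_1 = ‖A_1−P‖ = 7.0711;  C_1 = 7.0710 → taut
cable 2: L_2 = ‖A_2−P‖ = 3.1623;  C_2 = 4.5329 → slack
cable 3: L_3 = ‖A_3−P‖ = 8.0623;  C_3 = 8.0622 → taut

2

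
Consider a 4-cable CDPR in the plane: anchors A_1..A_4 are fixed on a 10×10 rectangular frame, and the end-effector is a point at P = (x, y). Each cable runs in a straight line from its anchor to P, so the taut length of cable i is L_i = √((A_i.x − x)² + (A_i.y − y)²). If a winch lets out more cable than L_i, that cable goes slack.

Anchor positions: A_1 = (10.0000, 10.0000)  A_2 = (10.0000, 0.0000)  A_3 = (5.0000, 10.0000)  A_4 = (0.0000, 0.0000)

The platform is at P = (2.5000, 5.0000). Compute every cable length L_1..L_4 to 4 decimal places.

(9.0139, 9.0139, 5.5902, 5.5902)

cable 1: Δx=7.5000, Δy=5.0000; L_1 = √(Δx²+Δy²) = 9.0139
cable 2: Δx=7.5000, Δy=-5.0000; L_2 = √(Δx²+Δy²) = 9.0139
cable 3: Δx=2.5000, Δy=5.0000; L_3 = √(Δx²+Δy²) = 5.5902
cable 4: Δx=-2.5000, Δy=-5.0000; L_4 = √(Δx²+Δy²) = 5.5902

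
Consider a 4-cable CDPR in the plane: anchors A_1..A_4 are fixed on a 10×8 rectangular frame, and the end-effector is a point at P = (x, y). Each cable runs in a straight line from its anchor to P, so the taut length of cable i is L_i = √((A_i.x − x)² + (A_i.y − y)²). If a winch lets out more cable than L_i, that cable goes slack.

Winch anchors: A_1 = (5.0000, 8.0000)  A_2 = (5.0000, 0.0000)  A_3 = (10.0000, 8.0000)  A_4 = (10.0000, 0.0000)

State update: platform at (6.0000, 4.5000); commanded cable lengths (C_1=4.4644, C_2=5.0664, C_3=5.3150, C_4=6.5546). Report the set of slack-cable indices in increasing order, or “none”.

1, 2, 4

cable 1: √((-1.0000)²+(3.5000)²)=3.6401, C_1=4.4644: slack
cable 2: √((-1.0000)²+(-4.5000)²)=4.6098, C_2=5.0664: slack
cable 3: √((4.0000)²+(3.5000)²)=5.3151, C_3=5.3150: taut
cable 4: √((4.0000)²+(-4.5000)²)=6.0208, C_4=6.5546: slack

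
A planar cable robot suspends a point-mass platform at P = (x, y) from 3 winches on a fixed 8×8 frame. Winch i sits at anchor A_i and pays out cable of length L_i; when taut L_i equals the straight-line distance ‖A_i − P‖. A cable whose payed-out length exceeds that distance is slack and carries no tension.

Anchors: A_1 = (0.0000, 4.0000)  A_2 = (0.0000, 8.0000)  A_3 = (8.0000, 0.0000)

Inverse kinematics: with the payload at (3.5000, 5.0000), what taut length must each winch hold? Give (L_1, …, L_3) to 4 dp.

(3.6401, 4.6098, 6.7268)

L_1 = √((0.0000−3.5000)² + (4.0000−5.0000)²) = 3.6401
L_2 = √((0.0000−3.5000)² + (8.0000−5.0000)²) = 4.6098
L_3 = √((8.0000−3.5000)² + (0.0000−5.0000)²) = 6.7268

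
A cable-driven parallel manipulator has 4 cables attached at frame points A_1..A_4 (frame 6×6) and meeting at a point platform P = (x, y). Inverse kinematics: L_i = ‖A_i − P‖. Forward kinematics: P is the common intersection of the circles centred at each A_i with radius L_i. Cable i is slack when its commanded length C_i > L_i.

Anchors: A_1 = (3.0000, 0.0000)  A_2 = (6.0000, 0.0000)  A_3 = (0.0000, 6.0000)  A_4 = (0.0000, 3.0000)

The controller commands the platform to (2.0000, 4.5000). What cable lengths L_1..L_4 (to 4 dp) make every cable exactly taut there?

L_1 = √((3.0000−2.0000)² + (0.0000−4.5000)²) = 4.6098
L_2 = √((6.0000−2.0000)² + (0.0000−4.5000)²) = 6.0208
L_3 = √((0.0000−2.0000)² + (6.0000−4.5000)²) = 2.5000
L_4 = √((0.0000−2.0000)² + (3.0000−4.5000)²) = 2.5000

(4.6098, 6.0208, 2.5000, 2.5000)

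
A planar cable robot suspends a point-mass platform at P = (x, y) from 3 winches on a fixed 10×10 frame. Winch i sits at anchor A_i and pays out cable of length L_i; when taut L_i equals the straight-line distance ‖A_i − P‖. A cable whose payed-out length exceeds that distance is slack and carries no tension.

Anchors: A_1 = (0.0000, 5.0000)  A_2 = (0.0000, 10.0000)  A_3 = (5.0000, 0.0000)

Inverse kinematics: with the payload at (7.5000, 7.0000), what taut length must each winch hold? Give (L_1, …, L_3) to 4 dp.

L_1 = √((0.0000−7.5000)² + (5.0000−7.0000)²) = 7.7621
L_2 = √((0.0000−7.5000)² + (10.0000−7.0000)²) = 8.0777
L_3 = √((5.0000−7.5000)² + (0.0000−7.0000)²) = 7.4330

(7.7621, 8.0777, 7.4330)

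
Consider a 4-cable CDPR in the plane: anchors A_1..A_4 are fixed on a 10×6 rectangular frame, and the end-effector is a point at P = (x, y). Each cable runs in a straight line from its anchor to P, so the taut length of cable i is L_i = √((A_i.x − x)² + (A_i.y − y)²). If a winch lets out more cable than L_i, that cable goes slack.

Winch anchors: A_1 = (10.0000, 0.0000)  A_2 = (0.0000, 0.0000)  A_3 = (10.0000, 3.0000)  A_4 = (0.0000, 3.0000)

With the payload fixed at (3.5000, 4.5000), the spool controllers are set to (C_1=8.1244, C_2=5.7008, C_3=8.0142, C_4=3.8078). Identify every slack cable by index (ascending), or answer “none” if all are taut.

cable 1: √((6.5000)²+(-4.5000)²)=7.9057, C_1=8.1244: slack
cable 2: √((-3.5000)²+(-4.5000)²)=5.7009, C_2=5.7008: taut
cable 3: √((6.5000)²+(-1.5000)²)=6.6708, C_3=8.0142: slack
cable 4: √((-3.5000)²+(-1.5000)²)=3.8079, C_4=3.8078: taut

1, 3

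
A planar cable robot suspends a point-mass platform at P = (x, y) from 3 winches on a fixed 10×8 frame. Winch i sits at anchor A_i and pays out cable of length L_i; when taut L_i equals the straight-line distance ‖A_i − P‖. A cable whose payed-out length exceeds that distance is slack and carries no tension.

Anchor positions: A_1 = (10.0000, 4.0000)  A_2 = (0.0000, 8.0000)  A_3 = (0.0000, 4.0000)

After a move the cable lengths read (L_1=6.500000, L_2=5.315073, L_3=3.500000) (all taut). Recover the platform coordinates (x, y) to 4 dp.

expand ‖A_i−P‖²=L_i² and subtract eq 1 (c_i ≔ ‖A_i‖²−L_i²)
c_1 = 100.0000+16.0000−42.2500 = 73.7500
eq1−eq2 → [20.0000  -8.0000]·P = 38.0000
eq1−eq3 → [20.0000  0.0000]·P = 70.0000
2×2 solve → P = (3.5000, 4.0000)

(3.5000, 4.0000)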